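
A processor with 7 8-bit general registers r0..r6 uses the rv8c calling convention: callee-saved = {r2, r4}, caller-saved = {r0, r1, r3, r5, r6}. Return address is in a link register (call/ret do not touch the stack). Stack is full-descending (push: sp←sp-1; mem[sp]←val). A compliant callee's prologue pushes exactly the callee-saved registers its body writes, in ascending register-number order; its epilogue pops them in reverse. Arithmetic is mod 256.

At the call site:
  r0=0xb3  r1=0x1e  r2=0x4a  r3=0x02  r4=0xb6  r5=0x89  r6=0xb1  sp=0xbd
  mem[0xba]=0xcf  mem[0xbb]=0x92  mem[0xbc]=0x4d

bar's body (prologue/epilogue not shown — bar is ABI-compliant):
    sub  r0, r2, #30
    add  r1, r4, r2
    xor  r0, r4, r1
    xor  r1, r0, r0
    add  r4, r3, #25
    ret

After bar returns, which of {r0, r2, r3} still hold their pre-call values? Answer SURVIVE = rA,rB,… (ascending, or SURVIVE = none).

SURVIVE = r2,r3

prologue: push r4 → mem[0xbc]=0xb6, sp=0xbc
body[0] sub  r0, r2, #30 → r0=0x2c
body[1] add  r1, r4, r2 → r1=0x00
body[2] xor  r0, r4, r1 → r0=0xb6
body[3] xor  r1, r0, r0 → r1=0x00
body[4] add  r4, r3, #25 → r4=0x1b
epilogue: pop r4=0xb6, sp=0xbd
r0: caller-saved, written=True
r2: callee-saved, written=False
r3: caller-saved, written=False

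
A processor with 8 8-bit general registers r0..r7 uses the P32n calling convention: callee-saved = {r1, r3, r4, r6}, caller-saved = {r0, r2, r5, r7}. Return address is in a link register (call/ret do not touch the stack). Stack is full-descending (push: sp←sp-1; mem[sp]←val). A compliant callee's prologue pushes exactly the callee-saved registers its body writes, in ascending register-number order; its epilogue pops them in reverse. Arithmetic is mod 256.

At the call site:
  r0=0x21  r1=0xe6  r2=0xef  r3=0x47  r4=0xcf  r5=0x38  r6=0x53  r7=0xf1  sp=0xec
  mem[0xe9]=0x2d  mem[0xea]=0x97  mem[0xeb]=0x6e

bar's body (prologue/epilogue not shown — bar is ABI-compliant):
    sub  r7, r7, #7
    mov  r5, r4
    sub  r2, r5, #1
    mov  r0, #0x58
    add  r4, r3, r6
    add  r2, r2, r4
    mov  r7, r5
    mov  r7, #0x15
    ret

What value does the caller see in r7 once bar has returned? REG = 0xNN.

prologue: push r4 -> mem[0xeb]=0xcf, sp=0xeb
body[0] sub  r7, r7, #7 -> r7=0xea
body[1] mov  r5, r4 -> r5=0xcf
body[2] sub  r2, r5, #1 -> r2=0xce
body[3] mov  r0, #0x58 -> r0=0x58
body[4] add  r4, r3, r6 -> r4=0x9a
body[5] add  r2, r2, r4 -> r2=0x68
body[6] mov  r7, r5 -> r7=0xcf
body[7] mov  r7, #0x15 -> r7=0x15
epilogue: pop r4=0xcf, sp=0xec
r7 is caller-saved -> body value

REG = 0x15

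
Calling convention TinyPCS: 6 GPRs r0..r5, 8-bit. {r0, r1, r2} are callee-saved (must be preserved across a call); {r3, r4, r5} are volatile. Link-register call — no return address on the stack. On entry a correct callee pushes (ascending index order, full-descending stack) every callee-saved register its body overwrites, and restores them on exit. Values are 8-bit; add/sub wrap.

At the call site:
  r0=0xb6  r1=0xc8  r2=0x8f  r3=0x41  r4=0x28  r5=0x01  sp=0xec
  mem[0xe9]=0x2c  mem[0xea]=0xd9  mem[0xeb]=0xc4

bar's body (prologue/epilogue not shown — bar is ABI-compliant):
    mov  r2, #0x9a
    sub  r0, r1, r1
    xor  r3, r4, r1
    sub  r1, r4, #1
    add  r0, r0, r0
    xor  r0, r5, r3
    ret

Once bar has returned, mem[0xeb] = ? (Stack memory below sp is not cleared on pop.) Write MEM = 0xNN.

MEM = 0xb6

prologue: push r0 → mem[0xeb]=0xb6, sp=0xeb
prologue: push r1 → mem[0xea]=0xc8, sp=0xea
prologue: push r2 → mem[0xe9]=0x8f, sp=0xe9
body[0] mov  r2, #0x9a → r2=0x9a
body[1] sub  r0, r1, r1 → r0=0x00
body[2] xor  r3, r4, r1 → r3=0xe0
body[3] sub  r1, r4, #1 → r1=0x27
body[4] add  r0, r0, r0 → r0=0x00
body[5] xor  r0, r5, r3 → r0=0xe1
epilogue: pop r2=0x8f, sp=0xea
epilogue: pop r1=0xc8, sp=0xeb
epilogue: pop r0=0xb6, sp=0xec
prologue pushed ['r0', 'r1', 'r2'] at ['0xeb', '0xea', '0xe9']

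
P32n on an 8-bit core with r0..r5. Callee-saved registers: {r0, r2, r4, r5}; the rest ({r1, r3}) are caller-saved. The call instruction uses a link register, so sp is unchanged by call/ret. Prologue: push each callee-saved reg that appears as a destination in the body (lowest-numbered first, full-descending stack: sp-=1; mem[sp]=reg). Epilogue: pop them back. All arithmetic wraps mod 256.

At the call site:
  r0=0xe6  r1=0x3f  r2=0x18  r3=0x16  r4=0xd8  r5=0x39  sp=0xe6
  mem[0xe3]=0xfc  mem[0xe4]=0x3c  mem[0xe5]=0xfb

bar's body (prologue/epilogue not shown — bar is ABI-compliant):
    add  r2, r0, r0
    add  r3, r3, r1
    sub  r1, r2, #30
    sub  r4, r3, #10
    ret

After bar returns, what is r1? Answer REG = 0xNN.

prologue: push r2 → mem[0xe5]=0x18, sp=0xe5
prologue: push r4 → mem[0xe4]=0xd8, sp=0xe4
body[0] add  r2, r0, r0 → r2=0xcc
body[1] add  r3, r3, r1 → r3=0x55
body[2] sub  r1, r2, #30 → r1=0xae
body[3] sub  r4, r3, #10 → r4=0x4b
epilogue: pop r4=0xd8, sp=0xe5
epilogue: pop r2=0x18, sp=0xe6
r1 is caller-saved → body value

REG = 0xae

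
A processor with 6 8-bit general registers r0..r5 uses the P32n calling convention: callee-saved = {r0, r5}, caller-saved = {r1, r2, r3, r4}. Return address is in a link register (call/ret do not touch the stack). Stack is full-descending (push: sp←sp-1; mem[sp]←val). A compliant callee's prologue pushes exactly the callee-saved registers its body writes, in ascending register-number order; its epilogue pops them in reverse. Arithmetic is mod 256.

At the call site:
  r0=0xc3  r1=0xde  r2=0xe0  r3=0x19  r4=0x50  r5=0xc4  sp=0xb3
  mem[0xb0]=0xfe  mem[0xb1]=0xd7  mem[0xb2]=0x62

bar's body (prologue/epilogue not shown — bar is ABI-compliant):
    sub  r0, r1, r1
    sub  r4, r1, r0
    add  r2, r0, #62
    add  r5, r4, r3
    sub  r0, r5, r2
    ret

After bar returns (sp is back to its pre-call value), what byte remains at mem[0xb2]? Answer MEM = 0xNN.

prologue: push r0 -> mem[0xb2]=0xc3, sp=0xb2
prologue: push r5 -> mem[0xb1]=0xc4, sp=0xb1
body[0] sub  r0, r1, r1 -> r0=0x00
body[1] sub  r4, r1, r0 -> r4=0xde
body[2] add  r2, r0, #62 -> r2=0x3e
body[3] add  r5, r4, r3 -> r5=0xf7
body[4] sub  r0, r5, r2 -> r0=0xb9
epilogue: pop r5=0xc4, sp=0xb2
epilogue: pop r0=0xc3, sp=0xb3
prologue pushed ['r0', 'r5'] at ['0xb2', '0xb1']

MEM = 0xc3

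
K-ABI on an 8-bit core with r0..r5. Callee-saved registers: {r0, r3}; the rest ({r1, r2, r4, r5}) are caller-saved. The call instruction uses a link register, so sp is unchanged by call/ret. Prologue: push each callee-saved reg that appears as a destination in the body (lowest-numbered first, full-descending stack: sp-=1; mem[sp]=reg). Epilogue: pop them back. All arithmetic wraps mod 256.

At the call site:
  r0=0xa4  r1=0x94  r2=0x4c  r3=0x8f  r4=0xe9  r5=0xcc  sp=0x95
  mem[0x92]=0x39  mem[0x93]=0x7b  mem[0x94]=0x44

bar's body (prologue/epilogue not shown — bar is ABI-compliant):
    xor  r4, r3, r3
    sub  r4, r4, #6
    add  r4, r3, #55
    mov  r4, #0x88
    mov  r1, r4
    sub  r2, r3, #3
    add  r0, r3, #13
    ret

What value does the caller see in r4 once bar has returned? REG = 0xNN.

prologue: push r0 → mem[0x94]=0xa4, sp=0x94
body[0] xor  r4, r3, r3 → r4=0x00
body[1] sub  r4, r4, #6 → r4=0xfa
body[2] add  r4, r3, #55 → r4=0xc6
body[3] mov  r4, #0x88 → r4=0x88
body[4] mov  r1, r4 → r1=0x88
body[5] sub  r2, r3, #3 → r2=0x8c
body[6] add  r0, r3, #13 → r0=0x9c
epilogue: pop r0=0xa4, sp=0x95
r4 is caller-saved → body value

REG = 0x88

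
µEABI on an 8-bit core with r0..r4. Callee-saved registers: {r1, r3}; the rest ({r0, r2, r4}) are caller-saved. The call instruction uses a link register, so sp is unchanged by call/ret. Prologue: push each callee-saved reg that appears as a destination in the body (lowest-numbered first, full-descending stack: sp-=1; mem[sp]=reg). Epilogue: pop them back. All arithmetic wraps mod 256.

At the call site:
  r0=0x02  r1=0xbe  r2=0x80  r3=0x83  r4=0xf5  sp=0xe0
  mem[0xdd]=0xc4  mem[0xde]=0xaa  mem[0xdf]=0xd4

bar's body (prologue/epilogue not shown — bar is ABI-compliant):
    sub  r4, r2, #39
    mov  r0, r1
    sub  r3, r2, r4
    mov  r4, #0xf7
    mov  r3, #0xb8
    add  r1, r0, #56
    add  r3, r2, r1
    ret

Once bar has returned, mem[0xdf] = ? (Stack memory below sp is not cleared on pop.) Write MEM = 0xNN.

prologue: push r1 -> mem[0xdf]=0xbe, sp=0xdf
prologue: push r3 -> mem[0xde]=0x83, sp=0xde
body[0] sub  r4, r2, #39 -> r4=0x59
body[1] mov  r0, r1 -> r0=0xbe
body[2] sub  r3, r2, r4 -> r3=0x27
body[3] mov  r4, #0xf7 -> r4=0xf7
body[4] mov  r3, #0xb8 -> r3=0xb8
body[5] add  r1, r0, #56 -> r1=0xf6
body[6] add  r3, r2, r1 -> r3=0x76
epilogue: pop r3=0x83, sp=0xdf
epilogue: pop r1=0xbe, sp=0xe0
prologue pushed ['r1', 'r3'] at ['0xdf', '0xde']

MEM = 0xbe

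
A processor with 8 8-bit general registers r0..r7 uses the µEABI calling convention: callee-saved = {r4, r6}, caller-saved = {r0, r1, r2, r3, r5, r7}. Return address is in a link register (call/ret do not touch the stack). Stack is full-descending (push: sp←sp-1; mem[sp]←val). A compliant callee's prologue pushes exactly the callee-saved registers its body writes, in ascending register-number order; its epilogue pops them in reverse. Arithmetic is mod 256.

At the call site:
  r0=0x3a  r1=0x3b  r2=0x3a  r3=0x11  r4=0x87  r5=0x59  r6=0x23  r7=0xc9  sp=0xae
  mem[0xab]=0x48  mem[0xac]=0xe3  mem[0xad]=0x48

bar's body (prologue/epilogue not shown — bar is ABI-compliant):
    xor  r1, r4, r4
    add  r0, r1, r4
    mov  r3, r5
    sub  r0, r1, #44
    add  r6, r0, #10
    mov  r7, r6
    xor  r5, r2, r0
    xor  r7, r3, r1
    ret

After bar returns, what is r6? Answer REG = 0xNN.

REG = 0x23

prologue: push r6 → mem[0xad]=0x23, sp=0xad
body[0] xor  r1, r4, r4 → r1=0x00
body[1] add  r0, r1, r4 → r0=0x87
body[2] mov  r3, r5 → r3=0x59
body[3] sub  r0, r1, #44 → r0=0xd4
body[4] add  r6, r0, #10 → r6=0xde
body[5] mov  r7, r6 → r7=0xde
body[6] xor  r5, r2, r0 → r5=0xee
body[7] xor  r7, r3, r1 → r7=0x59
epilogue: pop r6=0x23, sp=0xae
r6 is callee-saved → restored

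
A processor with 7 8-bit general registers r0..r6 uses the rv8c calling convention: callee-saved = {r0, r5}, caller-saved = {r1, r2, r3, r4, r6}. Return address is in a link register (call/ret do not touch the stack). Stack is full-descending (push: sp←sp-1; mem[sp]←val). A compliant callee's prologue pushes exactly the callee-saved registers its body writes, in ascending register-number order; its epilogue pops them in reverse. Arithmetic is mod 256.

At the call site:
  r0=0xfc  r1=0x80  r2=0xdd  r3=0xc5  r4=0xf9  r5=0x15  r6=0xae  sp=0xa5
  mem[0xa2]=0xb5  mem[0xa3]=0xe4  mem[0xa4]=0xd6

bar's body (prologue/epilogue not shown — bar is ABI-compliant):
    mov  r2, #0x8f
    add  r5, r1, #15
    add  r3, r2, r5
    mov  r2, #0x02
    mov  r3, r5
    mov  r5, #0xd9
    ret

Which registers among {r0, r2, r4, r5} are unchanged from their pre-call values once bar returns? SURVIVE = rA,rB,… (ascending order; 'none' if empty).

prologue: push r5 → mem[0xa4]=0x15, sp=0xa4
body[0] mov  r2, #0x8f → r2=0x8f
body[1] add  r5, r1, #15 → r5=0x8f
body[2] add  r3, r2, r5 → r3=0x1e
body[3] mov  r2, #0x02 → r2=0x02
body[4] mov  r3, r5 → r3=0x8f
body[5] mov  r5, #0xd9 → r5=0xd9
epilogue: pop r5=0x15, sp=0xa5
r0: callee-saved, written=False
r2: caller-saved, written=True
r4: caller-saved, written=False
r5: callee-saved, written=True

SURVIVE = r0,r4,r5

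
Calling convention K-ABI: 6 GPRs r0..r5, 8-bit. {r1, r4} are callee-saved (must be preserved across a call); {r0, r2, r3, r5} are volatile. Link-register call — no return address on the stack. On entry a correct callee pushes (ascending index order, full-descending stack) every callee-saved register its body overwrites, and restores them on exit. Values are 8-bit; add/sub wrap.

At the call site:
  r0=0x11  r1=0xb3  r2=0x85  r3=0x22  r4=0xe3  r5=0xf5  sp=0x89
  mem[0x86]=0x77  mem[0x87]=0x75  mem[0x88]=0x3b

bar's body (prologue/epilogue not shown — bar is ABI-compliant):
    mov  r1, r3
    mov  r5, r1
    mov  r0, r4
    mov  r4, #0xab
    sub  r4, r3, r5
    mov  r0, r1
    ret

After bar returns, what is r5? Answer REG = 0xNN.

prologue: push r1 → mem[0x88]=0xb3, sp=0x88
prologue: push r4 → mem[0x87]=0xe3, sp=0x87
body[0] mov  r1, r3 → r1=0x22
body[1] mov  r5, r1 → r5=0x22
body[2] mov  r0, r4 → r0=0xe3
body[3] mov  r4, #0xab → r4=0xab
body[4] sub  r4, r3, r5 → r4=0x00
body[5] mov  r0, r1 → r0=0x22
epilogue: pop r4=0xe3, sp=0x88
epilogue: pop r1=0xb3, sp=0x89
r5 is caller-saved → body value

REG = 0x22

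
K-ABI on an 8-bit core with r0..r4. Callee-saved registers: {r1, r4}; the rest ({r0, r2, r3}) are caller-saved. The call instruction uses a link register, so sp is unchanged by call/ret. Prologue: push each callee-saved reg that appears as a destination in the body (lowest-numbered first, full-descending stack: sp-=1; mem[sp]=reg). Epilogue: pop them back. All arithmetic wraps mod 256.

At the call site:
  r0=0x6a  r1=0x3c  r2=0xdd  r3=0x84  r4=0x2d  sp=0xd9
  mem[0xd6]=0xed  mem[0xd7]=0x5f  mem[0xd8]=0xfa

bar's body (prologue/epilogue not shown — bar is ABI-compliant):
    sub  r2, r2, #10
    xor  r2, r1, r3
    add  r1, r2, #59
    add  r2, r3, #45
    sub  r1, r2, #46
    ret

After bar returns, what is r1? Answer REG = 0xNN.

REG = 0x3c

prologue: push r1 → mem[0xd8]=0x3c, sp=0xd8
body[0] sub  r2, r2, #10 → r2=0xd3
body[1] xor  r2, r1, r3 → r2=0xb8
body[2] add  r1, r2, #59 → r1=0xf3
body[3] add  r2, r3, #45 → r2=0xb1
body[4] sub  r1, r2, #46 → r1=0x83
epilogue: pop r1=0x3c, sp=0xd9
r1 is callee-saved → restored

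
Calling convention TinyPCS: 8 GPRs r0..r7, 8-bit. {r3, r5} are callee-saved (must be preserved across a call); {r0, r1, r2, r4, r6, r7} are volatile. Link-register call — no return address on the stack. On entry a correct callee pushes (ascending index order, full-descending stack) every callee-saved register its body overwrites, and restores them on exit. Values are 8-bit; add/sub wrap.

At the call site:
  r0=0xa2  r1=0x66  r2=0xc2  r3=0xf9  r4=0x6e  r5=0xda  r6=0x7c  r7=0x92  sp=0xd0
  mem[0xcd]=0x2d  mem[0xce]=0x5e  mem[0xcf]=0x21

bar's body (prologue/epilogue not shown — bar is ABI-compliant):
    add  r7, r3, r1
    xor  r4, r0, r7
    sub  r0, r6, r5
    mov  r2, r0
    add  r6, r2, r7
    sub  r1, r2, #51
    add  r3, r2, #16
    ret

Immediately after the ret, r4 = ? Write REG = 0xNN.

REG = 0xfd

prologue: push r3 -> mem[0xcf]=0xf9, sp=0xcf
body[0] add  r7, r3, r1 -> r7=0x5f
body[1] xor  r4, r0, r7 -> r4=0xfd
body[2] sub  r0, r6, r5 -> r0=0xa2
body[3] mov  r2, r0 -> r2=0xa2
body[4] add  r6, r2, r7 -> r6=0x01
body[5] sub  r1, r2, #51 -> r1=0x6f
body[6] add  r3, r2, #16 -> r3=0xb2
epilogue: pop r3=0xf9, sp=0xd0
r4 is caller-saved -> body value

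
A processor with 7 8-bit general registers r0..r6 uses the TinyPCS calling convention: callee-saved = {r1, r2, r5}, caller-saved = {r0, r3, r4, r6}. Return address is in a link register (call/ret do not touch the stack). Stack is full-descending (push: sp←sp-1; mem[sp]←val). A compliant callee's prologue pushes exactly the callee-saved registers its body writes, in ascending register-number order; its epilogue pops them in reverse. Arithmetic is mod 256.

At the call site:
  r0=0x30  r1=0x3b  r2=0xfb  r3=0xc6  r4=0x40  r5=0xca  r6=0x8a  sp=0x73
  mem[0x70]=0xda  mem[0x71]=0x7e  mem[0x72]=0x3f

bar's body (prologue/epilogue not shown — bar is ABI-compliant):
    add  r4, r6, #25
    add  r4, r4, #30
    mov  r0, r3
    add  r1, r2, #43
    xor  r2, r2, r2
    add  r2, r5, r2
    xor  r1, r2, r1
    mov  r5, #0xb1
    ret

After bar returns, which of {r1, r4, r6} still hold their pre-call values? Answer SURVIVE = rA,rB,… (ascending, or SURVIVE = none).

SURVIVE = r1,r6

prologue: push r1 → mem[0x72]=0x3b, sp=0x72
prologue: push r2 → mem[0x71]=0xfb, sp=0x71
prologue: push r5 → mem[0x70]=0xca, sp=0x70
body[0] add  r4, r6, #25 → r4=0xa3
body[1] add  r4, r4, #30 → r4=0xc1
body[2] mov  r0, r3 → r0=0xc6
body[3] add  r1, r2, #43 → r1=0x26
body[4] xor  r2, r2, r2 → r2=0x00
body[5] add  r2, r5, r2 → r2=0xca
body[6] xor  r1, r2, r1 → r1=0xec
body[7] mov  r5, #0xb1 → r5=0xb1
epilogue: pop r5=0xca, sp=0x71
epilogue: pop r2=0xfb, sp=0x72
epilogue: pop r1=0x3b, sp=0x73
r1: callee-saved, written=True
r4: caller-saved, written=True
r6: caller-saved, written=False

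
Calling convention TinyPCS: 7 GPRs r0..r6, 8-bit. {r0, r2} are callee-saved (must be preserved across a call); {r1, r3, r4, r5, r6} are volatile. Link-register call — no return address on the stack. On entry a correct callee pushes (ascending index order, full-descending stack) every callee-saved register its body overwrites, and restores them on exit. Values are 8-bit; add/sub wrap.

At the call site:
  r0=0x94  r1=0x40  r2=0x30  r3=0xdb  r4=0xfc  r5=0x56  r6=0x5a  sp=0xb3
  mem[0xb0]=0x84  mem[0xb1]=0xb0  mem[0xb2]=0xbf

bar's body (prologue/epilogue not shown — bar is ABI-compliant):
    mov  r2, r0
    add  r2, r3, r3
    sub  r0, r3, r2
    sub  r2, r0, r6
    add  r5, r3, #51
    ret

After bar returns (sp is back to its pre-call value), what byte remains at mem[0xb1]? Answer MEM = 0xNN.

MEM = 0x30

prologue: push r0 → mem[0xb2]=0x94, sp=0xb2
prologue: push r2 → mem[0xb1]=0x30, sp=0xb1
body[0] mov  r2, r0 → r2=0x94
body[1] add  r2, r3, r3 → r2=0xb6
body[2] sub  r0, r3, r2 → r0=0x25
body[3] sub  r2, r0, r6 → r2=0xcb
body[4] add  r5, r3, #51 → r5=0x0e
epilogue: pop r2=0x30, sp=0xb2
epilogue: pop r0=0x94, sp=0xb3
prologue pushed ['r0', 'r2'] at ['0xb2', '0xb1']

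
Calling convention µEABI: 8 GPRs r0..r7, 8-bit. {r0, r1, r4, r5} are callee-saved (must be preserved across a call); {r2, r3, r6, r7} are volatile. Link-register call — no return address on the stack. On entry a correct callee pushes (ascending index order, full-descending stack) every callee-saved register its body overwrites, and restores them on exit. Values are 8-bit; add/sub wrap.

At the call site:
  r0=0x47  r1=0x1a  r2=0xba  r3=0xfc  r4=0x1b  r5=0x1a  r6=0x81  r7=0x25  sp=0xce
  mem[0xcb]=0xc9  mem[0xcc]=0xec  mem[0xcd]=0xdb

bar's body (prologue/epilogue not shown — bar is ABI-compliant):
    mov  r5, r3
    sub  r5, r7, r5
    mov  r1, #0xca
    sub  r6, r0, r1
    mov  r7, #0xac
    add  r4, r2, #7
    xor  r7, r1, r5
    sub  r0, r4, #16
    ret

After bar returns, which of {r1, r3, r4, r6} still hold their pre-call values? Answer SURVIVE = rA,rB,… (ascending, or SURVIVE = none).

SURVIVE = r1,r3,r4

prologue: push r0 → mem[0xcd]=0x47, sp=0xcd
prologue: push r1 → mem[0xcc]=0x1a, sp=0xcc
prologue: push r4 → mem[0xcb]=0x1b, sp=0xcb
prologue: push r5 → mem[0xca]=0x1a, sp=0xca
body[0] mov  r5, r3 → r5=0xfc
body[1] sub  r5, r7, r5 → r5=0x29
body[2] mov  r1, #0xca → r1=0xca
body[3] sub  r6, r0, r1 → r6=0x7d
body[4] mov  r7, #0xac → r7=0xac
body[5] add  r4, r2, #7 → r4=0xc1
body[6] xor  r7, r1, r5 → r7=0xe3
body[7] sub  r0, r4, #16 → r0=0xb1
epilogue: pop r5=0x1a, sp=0xcb
epilogue: pop r4=0x1b, sp=0xcc
epilogue: pop r1=0x1a, sp=0xcd
epilogue: pop r0=0x47, sp=0xce
r1: callee-saved, written=True
r3: caller-saved, written=False
r4: callee-saved, written=True
r6: caller-saved, written=True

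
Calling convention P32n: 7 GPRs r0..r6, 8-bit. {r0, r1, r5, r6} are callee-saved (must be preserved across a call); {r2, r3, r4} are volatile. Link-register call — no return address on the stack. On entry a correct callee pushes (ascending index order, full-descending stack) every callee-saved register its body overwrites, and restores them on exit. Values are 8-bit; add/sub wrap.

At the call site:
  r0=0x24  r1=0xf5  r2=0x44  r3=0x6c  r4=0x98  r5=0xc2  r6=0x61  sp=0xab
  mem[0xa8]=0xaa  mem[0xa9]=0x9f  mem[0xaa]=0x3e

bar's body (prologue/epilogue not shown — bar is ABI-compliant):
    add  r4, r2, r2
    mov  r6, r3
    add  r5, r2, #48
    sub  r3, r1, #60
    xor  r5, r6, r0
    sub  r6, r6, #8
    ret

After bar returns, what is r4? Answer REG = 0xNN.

prologue: push r5 → mem[0xaa]=0xc2, sp=0xaa
prologue: push r6 → mem[0xa9]=0x61, sp=0xa9
body[0] add  r4, r2, r2 → r4=0x88
body[1] mov  r6, r3 → r6=0x6c
body[2] add  r5, r2, #48 → r5=0x74
body[3] sub  r3, r1, #60 → r3=0xb9
body[4] xor  r5, r6, r0 → r5=0x48
body[5] sub  r6, r6, #8 → r6=0x64
epilogue: pop r6=0x61, sp=0xaa
epilogue: pop r5=0xc2, sp=0xab
r4 is caller-saved → body value

REG = 0x88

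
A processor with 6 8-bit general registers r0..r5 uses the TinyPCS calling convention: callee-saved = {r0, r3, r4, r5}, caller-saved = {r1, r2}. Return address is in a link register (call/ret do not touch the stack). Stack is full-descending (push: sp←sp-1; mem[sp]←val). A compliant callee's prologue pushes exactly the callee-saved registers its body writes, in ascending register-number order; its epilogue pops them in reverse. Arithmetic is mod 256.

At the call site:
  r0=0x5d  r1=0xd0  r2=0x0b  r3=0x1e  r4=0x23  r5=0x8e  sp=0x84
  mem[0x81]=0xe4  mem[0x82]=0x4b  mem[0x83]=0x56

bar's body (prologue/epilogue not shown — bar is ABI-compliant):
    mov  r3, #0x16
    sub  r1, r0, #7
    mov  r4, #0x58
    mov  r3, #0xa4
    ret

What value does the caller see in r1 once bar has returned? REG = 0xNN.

REG = 0x56

prologue: push r3 → mem[0x83]=0x1e, sp=0x83
prologue: push r4 → mem[0x82]=0x23, sp=0x82
body[0] mov  r3, #0x16 → r3=0x16
body[1] sub  r1, r0, #7 → r1=0x56
body[2] mov  r4, #0x58 → r4=0x58
body[3] mov  r3, #0xa4 → r3=0xa4
epilogue: pop r4=0x23, sp=0x83
epilogue: pop r3=0x1e, sp=0x84
r1 is caller-saved → body value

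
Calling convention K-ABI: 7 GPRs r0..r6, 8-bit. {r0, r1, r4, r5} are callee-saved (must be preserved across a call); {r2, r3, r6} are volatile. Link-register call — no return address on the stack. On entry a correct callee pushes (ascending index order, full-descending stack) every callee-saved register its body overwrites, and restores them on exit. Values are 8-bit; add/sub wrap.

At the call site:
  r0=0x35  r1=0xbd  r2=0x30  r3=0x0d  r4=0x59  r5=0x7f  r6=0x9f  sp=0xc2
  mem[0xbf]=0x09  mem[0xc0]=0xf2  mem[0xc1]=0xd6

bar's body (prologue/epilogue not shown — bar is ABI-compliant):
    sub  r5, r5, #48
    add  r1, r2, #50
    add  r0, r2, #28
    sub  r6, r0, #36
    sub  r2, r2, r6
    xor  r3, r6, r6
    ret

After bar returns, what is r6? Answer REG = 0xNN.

prologue: push r0 → mem[0xc1]=0x35, sp=0xc1
prologue: push r1 → mem[0xc0]=0xbd, sp=0xc0
prologue: push r5 → mem[0xbf]=0x7f, sp=0xbf
body[0] sub  r5, r5, #48 → r5=0x4f
body[1] add  r1, r2, #50 → r1=0x62
body[2] add  r0, r2, #28 → r0=0x4c
body[3] sub  r6, r0, #36 → r6=0x28
body[4] sub  r2, r2, r6 → r2=0x08
body[5] xor  r3, r6, r6 → r3=0x00
epilogue: pop r5=0x7f, sp=0xc0
epilogue: pop r1=0xbd, sp=0xc1
epilogue: pop r0=0x35, sp=0xc2
r6 is caller-saved → body value

REG = 0x28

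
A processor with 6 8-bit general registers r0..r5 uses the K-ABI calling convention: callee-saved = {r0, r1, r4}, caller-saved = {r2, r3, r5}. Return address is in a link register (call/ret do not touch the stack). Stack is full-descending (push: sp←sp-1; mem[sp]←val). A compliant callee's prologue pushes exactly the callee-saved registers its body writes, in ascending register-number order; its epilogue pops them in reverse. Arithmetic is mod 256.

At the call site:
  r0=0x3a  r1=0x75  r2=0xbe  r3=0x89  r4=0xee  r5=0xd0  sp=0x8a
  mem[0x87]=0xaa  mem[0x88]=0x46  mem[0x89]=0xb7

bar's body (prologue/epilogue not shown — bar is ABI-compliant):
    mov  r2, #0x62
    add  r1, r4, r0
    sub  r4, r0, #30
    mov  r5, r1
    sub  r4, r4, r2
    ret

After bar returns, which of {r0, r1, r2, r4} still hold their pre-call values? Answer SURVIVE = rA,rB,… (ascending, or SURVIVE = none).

SURVIVE = r0,r1,r4

prologue: push r1 -> mem[0x89]=0x75, sp=0x89
prologue: push r4 -> mem[0x88]=0xee, sp=0x88
body[0] mov  r2, #0x62 -> r2=0x62
body[1] add  r1, r4, r0 -> r1=0x28
body[2] sub  r4, r0, #30 -> r4=0x1c
body[3] mov  r5, r1 -> r5=0x28
body[4] sub  r4, r4, r2 -> r4=0xba
epilogue: pop r4=0xee, sp=0x89
epilogue: pop r1=0x75, sp=0x8a
r0: callee-saved, written=False
r1: callee-saved, written=True
r2: caller-saved, written=True
r4: callee-saved, written=True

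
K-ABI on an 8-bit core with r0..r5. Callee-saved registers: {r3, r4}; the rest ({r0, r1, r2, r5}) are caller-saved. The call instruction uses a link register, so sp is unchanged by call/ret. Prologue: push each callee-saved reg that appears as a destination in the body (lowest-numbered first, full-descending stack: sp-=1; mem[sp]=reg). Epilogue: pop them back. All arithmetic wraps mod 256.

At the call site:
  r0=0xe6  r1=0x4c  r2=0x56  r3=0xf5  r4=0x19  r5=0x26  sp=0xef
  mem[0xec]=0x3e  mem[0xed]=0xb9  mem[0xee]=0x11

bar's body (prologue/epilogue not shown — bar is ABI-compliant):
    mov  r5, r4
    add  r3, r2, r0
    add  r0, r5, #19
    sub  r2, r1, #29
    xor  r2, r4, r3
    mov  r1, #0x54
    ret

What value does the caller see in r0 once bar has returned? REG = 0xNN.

prologue: push r3 -> mem[0xee]=0xf5, sp=0xee
body[0] mov  r5, r4 -> r5=0x19
body[1] add  r3, r2, r0 -> r3=0x3c
body[2] add  r0, r5, #19 -> r0=0x2c
body[3] sub  r2, r1, #29 -> r2=0x2f
body[4] xor  r2, r4, r3 -> r2=0x25
body[5] mov  r1, #0x54 -> r1=0x54
epilogue: pop r3=0xf5, sp=0xef
r0 is caller-saved -> body value

REG = 0x2c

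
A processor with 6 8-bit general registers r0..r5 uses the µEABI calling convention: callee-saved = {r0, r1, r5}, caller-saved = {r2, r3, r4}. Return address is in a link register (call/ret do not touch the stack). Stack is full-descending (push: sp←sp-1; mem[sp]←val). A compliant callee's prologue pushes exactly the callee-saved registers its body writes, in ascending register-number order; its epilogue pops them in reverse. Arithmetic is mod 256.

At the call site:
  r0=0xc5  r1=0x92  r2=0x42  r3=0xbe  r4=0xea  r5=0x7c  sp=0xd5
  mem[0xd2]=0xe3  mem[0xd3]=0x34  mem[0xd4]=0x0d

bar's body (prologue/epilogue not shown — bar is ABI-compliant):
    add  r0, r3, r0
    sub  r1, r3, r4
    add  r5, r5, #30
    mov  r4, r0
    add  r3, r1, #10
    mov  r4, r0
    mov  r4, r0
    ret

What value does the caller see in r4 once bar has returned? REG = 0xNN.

prologue: push r0 -> mem[0xd4]=0xc5, sp=0xd4
prologue: push r1 -> mem[0xd3]=0x92, sp=0xd3
prologue: push r5 -> mem[0xd2]=0x7c, sp=0xd2
body[0] add  r0, r3, r0 -> r0=0x83
body[1] sub  r1, r3, r4 -> r1=0xd4
body[2] add  r5, r5, #30 -> r5=0x9a
body[3] mov  r4, r0 -> r4=0x83
body[4] add  r3, r1, #10 -> r3=0xde
body[5] mov  r4, r0 -> r4=0x83
body[6] mov  r4, r0 -> r4=0x83
epilogue: pop r5=0x7c, sp=0xd3
epilogue: pop r1=0x92, sp=0xd4
epilogue: pop r0=0xc5, sp=0xd5
r4 is caller-saved -> body value

REG = 0x83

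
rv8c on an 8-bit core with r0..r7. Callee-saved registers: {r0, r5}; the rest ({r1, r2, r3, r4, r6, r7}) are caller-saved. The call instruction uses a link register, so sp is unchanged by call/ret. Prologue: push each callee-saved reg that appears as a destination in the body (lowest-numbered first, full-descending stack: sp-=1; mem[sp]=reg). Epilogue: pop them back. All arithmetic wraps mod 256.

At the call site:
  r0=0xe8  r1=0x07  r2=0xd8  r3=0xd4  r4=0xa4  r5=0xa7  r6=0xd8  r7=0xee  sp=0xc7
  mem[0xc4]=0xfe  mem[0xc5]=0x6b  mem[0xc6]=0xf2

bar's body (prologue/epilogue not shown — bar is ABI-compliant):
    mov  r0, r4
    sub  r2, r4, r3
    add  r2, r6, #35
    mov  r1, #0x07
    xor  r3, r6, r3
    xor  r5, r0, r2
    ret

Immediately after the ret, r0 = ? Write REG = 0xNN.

REG = 0xe8

prologue: push r0 -> mem[0xc6]=0xe8, sp=0xc6
prologue: push r5 -> mem[0xc5]=0xa7, sp=0xc5
body[0] mov  r0, r4 -> r0=0xa4
body[1] sub  r2, r4, r3 -> r2=0xd0
body[2] add  r2, r6, #35 -> r2=0xfb
body[3] mov  r1, #0x07 -> r1=0x07
body[4] xor  r3, r6, r3 -> r3=0x0c
body[5] xor  r5, r0, r2 -> r5=0x5f
epilogue: pop r5=0xa7, sp=0xc6
epilogue: pop r0=0xe8, sp=0xc7
r0 is callee-saved -> restored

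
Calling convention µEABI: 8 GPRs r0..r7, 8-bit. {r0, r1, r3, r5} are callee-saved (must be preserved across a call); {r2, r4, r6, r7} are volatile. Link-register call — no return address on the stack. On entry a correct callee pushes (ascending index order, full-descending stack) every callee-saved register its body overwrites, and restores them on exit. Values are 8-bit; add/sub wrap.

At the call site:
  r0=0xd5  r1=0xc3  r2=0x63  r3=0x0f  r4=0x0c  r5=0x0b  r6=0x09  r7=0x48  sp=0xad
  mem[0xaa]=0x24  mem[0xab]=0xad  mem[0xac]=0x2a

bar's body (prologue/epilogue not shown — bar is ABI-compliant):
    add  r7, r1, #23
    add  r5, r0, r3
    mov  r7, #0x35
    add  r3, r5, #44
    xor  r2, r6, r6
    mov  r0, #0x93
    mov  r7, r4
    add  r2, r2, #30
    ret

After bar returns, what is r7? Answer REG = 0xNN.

REG = 0x0c

prologue: push r0 -> mem[0xac]=0xd5, sp=0xac
prologue: push r3 -> mem[0xab]=0x0f, sp=0xab
prologue: push r5 -> mem[0xaa]=0x0b, sp=0xaa
body[0] add  r7, r1, #23 -> r7=0xda
body[1] add  r5, r0, r3 -> r5=0xe4
body[2] mov  r7, #0x35 -> r7=0x35
body[3] add  r3, r5, #44 -> r3=0x10
body[4] xor  r2, r6, r6 -> r2=0x00
body[5] mov  r0, #0x93 -> r0=0x93
body[6] mov  r7, r4 -> r7=0x0c
body[7] add  r2, r2, #30 -> r2=0x1e
epilogue: pop r5=0x0b, sp=0xab
epilogue: pop r3=0x0f, sp=0xac
epilogue: pop r0=0xd5, sp=0xad
r7 is caller-saved -> body value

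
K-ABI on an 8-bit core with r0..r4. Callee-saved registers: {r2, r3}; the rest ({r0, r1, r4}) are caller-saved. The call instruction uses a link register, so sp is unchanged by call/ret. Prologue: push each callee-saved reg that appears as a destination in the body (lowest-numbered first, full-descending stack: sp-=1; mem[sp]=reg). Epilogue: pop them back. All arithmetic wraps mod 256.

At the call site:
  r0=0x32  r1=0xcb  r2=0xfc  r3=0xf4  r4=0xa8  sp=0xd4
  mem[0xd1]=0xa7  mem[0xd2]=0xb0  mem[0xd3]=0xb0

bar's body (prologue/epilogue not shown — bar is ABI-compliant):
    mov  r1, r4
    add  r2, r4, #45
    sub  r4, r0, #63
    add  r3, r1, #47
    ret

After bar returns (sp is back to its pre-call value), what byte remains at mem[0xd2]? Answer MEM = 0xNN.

prologue: push r2 → mem[0xd3]=0xfc, sp=0xd3
prologue: push r3 → mem[0xd2]=0xf4, sp=0xd2
body[0] mov  r1, r4 → r1=0xa8
body[1] add  r2, r4, #45 → r2=0xd5
body[2] sub  r4, r0, #63 → r4=0xf3
body[3] add  r3, r1, #47 → r3=0xd7
epilogue: pop r3=0xf4, sp=0xd3
epilogue: pop r2=0xfc, sp=0xd4
prologue pushed ['r2', 'r3'] at ['0xd3', '0xd2']

MEM = 0xf4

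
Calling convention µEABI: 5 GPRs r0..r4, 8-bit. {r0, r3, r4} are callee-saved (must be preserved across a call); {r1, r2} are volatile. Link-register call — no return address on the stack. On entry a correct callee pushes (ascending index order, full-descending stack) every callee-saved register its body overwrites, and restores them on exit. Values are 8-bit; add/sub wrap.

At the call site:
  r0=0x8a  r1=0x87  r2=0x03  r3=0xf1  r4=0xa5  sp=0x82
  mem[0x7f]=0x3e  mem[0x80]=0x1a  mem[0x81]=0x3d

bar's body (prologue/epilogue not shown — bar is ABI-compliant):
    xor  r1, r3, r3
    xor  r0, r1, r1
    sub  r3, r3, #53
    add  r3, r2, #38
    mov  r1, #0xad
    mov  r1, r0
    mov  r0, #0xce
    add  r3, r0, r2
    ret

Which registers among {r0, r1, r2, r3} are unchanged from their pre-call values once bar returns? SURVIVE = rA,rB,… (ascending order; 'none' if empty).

SURVIVE = r0,r2,r3

prologue: push r0 -> mem[0x81]=0x8a, sp=0x81
prologue: push r3 -> mem[0x80]=0xf1, sp=0x80
body[0] xor  r1, r3, r3 -> r1=0x00
body[1] xor  r0, r1, r1 -> r0=0x00
body[2] sub  r3, r3, #53 -> r3=0xbc
body[3] add  r3, r2, #38 -> r3=0x29
body[4] mov  r1, #0xad -> r1=0xad
body[5] mov  r1, r0 -> r1=0x00
body[6] mov  r0, #0xce -> r0=0xce
body[7] add  r3, r0, r2 -> r3=0xd1
epilogue: pop r3=0xf1, sp=0x81
epilogue: pop r0=0x8a, sp=0x82
r0: callee-saved, written=True
r1: caller-saved, written=True
r2: caller-saved, written=False
r3: callee-saved, written=True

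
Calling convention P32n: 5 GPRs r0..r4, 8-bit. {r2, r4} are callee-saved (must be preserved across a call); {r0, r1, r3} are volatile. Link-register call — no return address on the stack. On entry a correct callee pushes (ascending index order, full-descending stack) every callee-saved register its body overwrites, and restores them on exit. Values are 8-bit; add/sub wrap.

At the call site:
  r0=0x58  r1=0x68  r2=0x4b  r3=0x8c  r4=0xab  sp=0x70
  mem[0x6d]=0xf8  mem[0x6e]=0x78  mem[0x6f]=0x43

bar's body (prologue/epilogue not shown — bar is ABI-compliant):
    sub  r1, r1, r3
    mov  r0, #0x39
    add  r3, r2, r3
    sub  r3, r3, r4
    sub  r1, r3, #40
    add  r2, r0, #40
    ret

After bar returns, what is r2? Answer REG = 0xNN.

REG = 0x4b

prologue: push r2 -> mem[0x6f]=0x4b, sp=0x6f
body[0] sub  r1, r1, r3 -> r1=0xdc
body[1] mov  r0, #0x39 -> r0=0x39
body[2] add  r3, r2, r3 -> r3=0xd7
body[3] sub  r3, r3, r4 -> r3=0x2c
body[4] sub  r1, r3, #40 -> r1=0x04
body[5] add  r2, r0, #40 -> r2=0x61
epilogue: pop r2=0x4b, sp=0x70
r2 is callee-saved -> restored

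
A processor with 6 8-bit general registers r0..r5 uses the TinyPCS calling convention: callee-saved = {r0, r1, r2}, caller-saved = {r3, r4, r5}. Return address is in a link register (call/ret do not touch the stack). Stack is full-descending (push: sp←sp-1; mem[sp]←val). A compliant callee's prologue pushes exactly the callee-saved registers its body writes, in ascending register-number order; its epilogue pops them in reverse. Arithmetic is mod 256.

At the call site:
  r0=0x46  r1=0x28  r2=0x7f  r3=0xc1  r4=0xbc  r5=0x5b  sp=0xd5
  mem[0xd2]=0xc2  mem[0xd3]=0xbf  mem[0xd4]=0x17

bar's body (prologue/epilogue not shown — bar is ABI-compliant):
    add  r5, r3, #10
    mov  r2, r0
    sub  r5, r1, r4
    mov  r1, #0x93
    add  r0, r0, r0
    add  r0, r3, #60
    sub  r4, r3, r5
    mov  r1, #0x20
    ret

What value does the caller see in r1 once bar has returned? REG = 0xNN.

REG = 0x28

prologue: push r0 → mem[0xd4]=0x46, sp=0xd4
prologue: push r1 → mem[0xd3]=0x28, sp=0xd3
prologue: push r2 → mem[0xd2]=0x7f, sp=0xd2
body[0] add  r5, r3, #10 → r5=0xcb
body[1] mov  r2, r0 → r2=0x46
body[2] sub  r5, r1, r4 → r5=0x6c
body[3] mov  r1, #0x93 → r1=0x93
body[4] add  r0, r0, r0 → r0=0x8c
body[5] add  r0, r3, #60 → r0=0xfd
body[6] sub  r4, r3, r5 → r4=0x55
body[7] mov  r1, #0x20 → r1=0x20
epilogue: pop r2=0x7f, sp=0xd3
epilogue: pop r1=0x28, sp=0xd4
epilogue: pop r0=0x46, sp=0xd5
r1 is callee-saved → restored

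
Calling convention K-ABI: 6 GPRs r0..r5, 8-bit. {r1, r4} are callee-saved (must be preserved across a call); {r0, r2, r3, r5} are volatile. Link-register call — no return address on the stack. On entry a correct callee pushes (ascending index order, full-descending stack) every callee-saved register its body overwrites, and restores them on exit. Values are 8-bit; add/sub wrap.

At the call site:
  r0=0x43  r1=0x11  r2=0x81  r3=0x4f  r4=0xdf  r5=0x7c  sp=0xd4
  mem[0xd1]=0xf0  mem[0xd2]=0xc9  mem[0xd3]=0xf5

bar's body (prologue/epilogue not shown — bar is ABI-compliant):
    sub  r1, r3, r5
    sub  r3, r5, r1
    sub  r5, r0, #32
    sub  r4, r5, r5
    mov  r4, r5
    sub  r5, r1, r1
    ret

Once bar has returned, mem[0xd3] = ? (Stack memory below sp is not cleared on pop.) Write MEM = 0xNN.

MEM = 0x11

prologue: push r1 → mem[0xd3]=0x11, sp=0xd3
prologue: push r4 → mem[0xd2]=0xdf, sp=0xd2
body[0] sub  r1, r3, r5 → r1=0xd3
body[1] sub  r3, r5, r1 → r3=0xa9
body[2] sub  r5, r0, #32 → r5=0x23
body[3] sub  r4, r5, r5 → r4=0x00
body[4] mov  r4, r5 → r4=0x23
body[5] sub  r5, r1, r1 → r5=0x00
epilogue: pop r4=0xdf, sp=0xd3
epilogue: pop r1=0x11, sp=0xd4
prologue pushed ['r1', 'r4'] at ['0xd3', '0xd2']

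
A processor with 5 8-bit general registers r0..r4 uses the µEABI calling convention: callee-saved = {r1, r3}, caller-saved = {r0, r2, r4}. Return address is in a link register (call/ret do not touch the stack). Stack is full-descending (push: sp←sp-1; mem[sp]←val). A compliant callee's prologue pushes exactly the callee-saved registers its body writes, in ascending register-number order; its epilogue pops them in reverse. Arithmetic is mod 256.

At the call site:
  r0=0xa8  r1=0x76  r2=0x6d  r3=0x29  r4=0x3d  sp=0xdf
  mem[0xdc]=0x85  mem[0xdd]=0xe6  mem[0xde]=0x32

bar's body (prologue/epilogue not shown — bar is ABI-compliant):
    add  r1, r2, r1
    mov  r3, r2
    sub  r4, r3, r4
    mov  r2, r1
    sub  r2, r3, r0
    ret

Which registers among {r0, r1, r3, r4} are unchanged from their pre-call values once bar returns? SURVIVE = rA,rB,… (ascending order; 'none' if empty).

SURVIVE = r0,r1,r3

prologue: push r1 -> mem[0xde]=0x76, sp=0xde
prologue: push r3 -> mem[0xdd]=0x29, sp=0xdd
body[0] add  r1, r2, r1 -> r1=0xe3
body[1] mov  r3, r2 -> r3=0x6d
body[2] sub  r4, r3, r4 -> r4=0x30
body[3] mov  r2, r1 -> r2=0xe3
body[4] sub  r2, r3, r0 -> r2=0xc5
epilogue: pop r3=0x29, sp=0xde
epilogue: pop r1=0x76, sp=0xdf
r0: caller-saved, written=False
r1: callee-saved, written=True
r3: callee-saved, written=True
r4: caller-saved, written=True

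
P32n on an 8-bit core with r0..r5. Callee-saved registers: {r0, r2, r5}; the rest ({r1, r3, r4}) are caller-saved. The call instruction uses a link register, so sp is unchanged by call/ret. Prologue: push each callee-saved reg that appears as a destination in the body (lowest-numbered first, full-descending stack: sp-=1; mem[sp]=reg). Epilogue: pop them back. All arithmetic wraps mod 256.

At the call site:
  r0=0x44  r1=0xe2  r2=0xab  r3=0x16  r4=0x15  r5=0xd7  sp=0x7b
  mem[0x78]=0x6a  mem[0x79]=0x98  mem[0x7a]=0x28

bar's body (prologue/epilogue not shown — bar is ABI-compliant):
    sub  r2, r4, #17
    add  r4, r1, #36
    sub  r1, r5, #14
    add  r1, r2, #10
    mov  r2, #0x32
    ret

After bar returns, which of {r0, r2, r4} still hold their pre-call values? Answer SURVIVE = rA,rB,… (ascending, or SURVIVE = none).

SURVIVE = r0,r2

prologue: push r2 → mem[0x7a]=0xab, sp=0x7a
body[0] sub  r2, r4, #17 → r2=0x04
body[1] add  r4, r1, #36 → r4=0x06
body[2] sub  r1, r5, #14 → r1=0xc9
body[3] add  r1, r2, #10 → r1=0x0e
body[4] mov  r2, #0x32 → r2=0x32
epilogue: pop r2=0xab, sp=0x7b
r0: callee-saved, written=False
r2: callee-saved, written=True
r4: caller-saved, written=True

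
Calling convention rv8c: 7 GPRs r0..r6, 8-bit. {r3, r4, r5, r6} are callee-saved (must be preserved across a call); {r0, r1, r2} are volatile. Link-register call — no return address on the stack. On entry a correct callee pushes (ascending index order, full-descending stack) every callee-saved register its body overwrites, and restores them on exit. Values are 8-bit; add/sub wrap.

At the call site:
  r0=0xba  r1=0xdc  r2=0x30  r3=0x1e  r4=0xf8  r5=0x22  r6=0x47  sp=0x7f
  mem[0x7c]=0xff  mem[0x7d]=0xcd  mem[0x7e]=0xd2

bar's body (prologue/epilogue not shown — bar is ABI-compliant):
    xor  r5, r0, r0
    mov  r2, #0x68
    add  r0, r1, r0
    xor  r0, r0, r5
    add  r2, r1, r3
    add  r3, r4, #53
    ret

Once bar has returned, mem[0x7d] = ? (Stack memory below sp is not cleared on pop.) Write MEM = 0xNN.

MEM = 0x22

prologue: push r3 → mem[0x7e]=0x1e, sp=0x7e
prologue: push r5 → mem[0x7d]=0x22, sp=0x7d
body[0] xor  r5, r0, r0 → r5=0x00
body[1] mov  r2, #0x68 → r2=0x68
body[2] add  r0, r1, r0 → r0=0x96
body[3] xor  r0, r0, r5 → r0=0x96
body[4] add  r2, r1, r3 → r2=0xfa
body[5] add  r3, r4, #53 → r3=0x2d
epilogue: pop r5=0x22, sp=0x7e
epilogue: pop r3=0x1e, sp=0x7f
prologue pushed ['r3', 'r5'] at ['0x7e', '0x7d']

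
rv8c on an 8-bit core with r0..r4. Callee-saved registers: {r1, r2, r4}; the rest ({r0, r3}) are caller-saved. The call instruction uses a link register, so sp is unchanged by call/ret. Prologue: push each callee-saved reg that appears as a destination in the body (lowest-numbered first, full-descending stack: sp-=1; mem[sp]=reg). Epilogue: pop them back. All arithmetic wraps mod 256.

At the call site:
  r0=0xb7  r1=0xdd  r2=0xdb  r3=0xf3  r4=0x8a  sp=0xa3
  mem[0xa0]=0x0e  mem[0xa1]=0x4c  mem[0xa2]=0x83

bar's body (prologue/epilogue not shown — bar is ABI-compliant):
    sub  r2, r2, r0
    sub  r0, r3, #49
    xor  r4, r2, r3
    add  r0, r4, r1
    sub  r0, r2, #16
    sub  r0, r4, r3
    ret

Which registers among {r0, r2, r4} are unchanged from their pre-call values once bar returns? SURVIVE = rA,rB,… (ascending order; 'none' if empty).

prologue: push r2 → mem[0xa2]=0xdb, sp=0xa2
prologue: push r4 → mem[0xa1]=0x8a, sp=0xa1
body[0] sub  r2, r2, r0 → r2=0x24
body[1] sub  r0, r3, #49 → r0=0xc2
body[2] xor  r4, r2, r3 → r4=0xd7
body[3] add  r0, r4, r1 → r0=0xb4
body[4] sub  r0, r2, #16 → r0=0x14
body[5] sub  r0, r4, r3 → r0=0xe4
epilogue: pop r4=0x8a, sp=0xa2
epilogue: pop r2=0xdb, sp=0xa3
r0: caller-saved, written=True
r2: callee-saved, written=True
r4: callee-saved, written=True

SURVIVE = r2,r4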